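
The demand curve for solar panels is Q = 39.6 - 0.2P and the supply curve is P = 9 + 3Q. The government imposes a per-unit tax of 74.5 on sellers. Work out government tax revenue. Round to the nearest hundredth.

Rewriting demand in inverse form: P = 198 - 5Q.
Pre-tax equilibrium: 198 - 5Q = 9 + 3Q gives Q* = 23.625, P* = 79.875.
With the tax, sellers need 74.5 more per unit: 198 - 5Q = 9 + 3Q + 74.5, so Q_t = 14.3125. Buyers pay P_b = 126.4375; sellers receive P_s = P_b - 74.5 = 51.9375.
Revenue is the tax times quantity traded: 74.5 x 14.3125 = 1066.2812.

1066.28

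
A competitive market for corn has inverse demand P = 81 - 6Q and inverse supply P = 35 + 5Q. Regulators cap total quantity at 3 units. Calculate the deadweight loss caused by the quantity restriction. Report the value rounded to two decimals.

Without the quota, 81 - 6Q = 35 + 5Q gives Q* = 4.1818.
At Q = 3 the demand price is 81 - 6(3) = 63 and the supply price is 35 + 5(3) = 50.
Deadweight loss is the triangle between the curves from 3 to 4.1818: (1/2)(63 - 50)(4.1818 - 3) = 7.6818.

7.68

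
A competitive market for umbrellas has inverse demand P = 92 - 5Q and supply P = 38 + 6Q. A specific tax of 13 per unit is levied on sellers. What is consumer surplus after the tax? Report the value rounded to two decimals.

Pre-tax equilibrium: 92 - 5Q = 38 + 6Q gives Q* = 4.9091, P* = 67.4545.
A tax on sellers shifts supply up by 13: 92 - 5Q = 38 + 6Q + 13, so Q_t = 3.7273. Buyers pay P_b = 73.3636; sellers receive P_s = P_b - 13 = 60.3636.
CS = (1/2)(Q_t)(92 - P_b) = (1/2)(3.7273)(18.6364) = 34.7314.

34.73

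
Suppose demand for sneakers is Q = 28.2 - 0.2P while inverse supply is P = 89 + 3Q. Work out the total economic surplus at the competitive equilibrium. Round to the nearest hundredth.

Rewriting demand in inverse form: P = 141 - 5Q.
Setting demand equal to supply, 52 = 8Q, so Q* = 6.5 and P* = 108.5.
CS = (1/2)(6.5)(32.5) = 105.625 and PS = (1/2)(6.5)(19.5) = 63.375, so total surplus = 169.

169.00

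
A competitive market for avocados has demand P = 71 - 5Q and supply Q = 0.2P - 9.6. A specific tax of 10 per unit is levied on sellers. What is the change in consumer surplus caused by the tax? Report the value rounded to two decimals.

Rewriting supply in inverse form: P = 48 + 5Q.
Without the tax, 71 - 5Q = 48 + 5Q so Q* = 2.3 and P* = 59.5.
A tax on sellers shifts supply up by 10: 71 - 5Q = 48 + 5Q + 10, so Q_t = 1.3. Buyers pay P_b = 64.5; sellers receive P_s = P_b - 10 = 54.5.
CS falls from (1/2)(2.3)(11.5) = 13.225 to (1/2)(1.3)(6.5) = 4.225, a change of -9.

-9.00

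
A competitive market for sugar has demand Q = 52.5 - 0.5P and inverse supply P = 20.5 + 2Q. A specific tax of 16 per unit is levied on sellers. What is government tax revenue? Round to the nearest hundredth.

Rewriting demand in inverse form: P = 105 - 2Q.
Pre-tax equilibrium: 105 - 2Q = 20.5 + 2Q gives Q* = 21.125, P* = 62.75.
With the tax, sellers need 16 more per unit: 105 - 2Q = 20.5 + 2Q + 16, so Q_t = 17.125. Buyers pay P_b = 70.75; sellers receive P_s = P_b - 16 = 54.75.
Revenue is the tax times quantity traded: 16 x 17.125 = 274.

274.00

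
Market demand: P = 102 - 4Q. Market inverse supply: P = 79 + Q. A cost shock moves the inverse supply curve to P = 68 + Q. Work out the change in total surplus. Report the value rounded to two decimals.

Initial equilibrium: Q_0 = 4.6, P_0 = 83.6; CS_0 = (1/2)(4.6)(18.4) = 42.32, PS_0 = (1/2)(4.6)(4.6) = 10.58.
New equilibrium: 102 - 4Q = 68 + Q gives Q_1 = 6.8, P_1 = 74.8; CS_1 = 92.48, PS_1 = 23.12.
Change in total surplus = (92.48 + 23.12) - (42.32 + 10.58) = 62.7.

62.70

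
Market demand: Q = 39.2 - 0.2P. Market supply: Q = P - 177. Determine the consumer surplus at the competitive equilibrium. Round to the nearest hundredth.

25.07

Rewriting demand in inverse form: P = 196 - 5Q.
Rewriting supply in inverse form: P = 177 + Q.
Set 196 - 5Q = 177 + Q, which gives 19 = 6Q, so Q* = 3.1667 and P* = 196 - 5(3.1667) = 180.1667.
CS is the area between the demand curve and P* from 0 to Q*: (1/2)(3.1667)(15.8333) = 25.0694.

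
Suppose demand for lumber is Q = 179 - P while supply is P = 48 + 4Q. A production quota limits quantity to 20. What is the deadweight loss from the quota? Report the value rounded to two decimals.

96.10

Rewriting demand in inverse form: P = 179 - Q.
Unrestricted equilibrium: Q* = (179 - 48)/(1 + 4) = 26.2.
At Q = 20 the demand price is 179 - (20) = 159 and the supply price is 48 + 4(20) = 128.
DWL = (1/2)(gap between curves at 20) x (Q* - 20) = (1/2)(31)(6.2) = 96.1.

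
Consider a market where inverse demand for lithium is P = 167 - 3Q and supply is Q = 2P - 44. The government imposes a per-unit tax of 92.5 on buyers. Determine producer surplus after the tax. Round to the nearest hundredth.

Rewriting supply in inverse form: P = 22 + 0.5Q.
Pre-tax equilibrium: 167 - 3Q = 22 + 0.5Q gives Q* = 41.4286, P* = 42.7143.
With the tax, buyers' net willingness to pay falls by 92.5: (167 - 92.5) - 3Q = 22 + 0.5Q, so Q_t = 15. Buyers pay P_b = 122; sellers receive P_s = P_b - 92.5 = 29.5.
Producer surplus is the triangle above supply below P_s: (1/2)(15)(29.5 - 22) = 56.25.

56.25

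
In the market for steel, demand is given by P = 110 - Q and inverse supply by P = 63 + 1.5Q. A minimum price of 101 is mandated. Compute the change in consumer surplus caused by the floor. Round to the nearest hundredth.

Free-market equilibrium: 110 - Q = 63 + 1.5Q gives Q* = 18.8, P* = 91.2.
At the floor price 101, quantity demanded is (110 - 101)/1 = 9; demand is the short side, so Q = 9 trades at P = 101.
CS goes from (1/2)(18.8)(18.8) = 176.72 to 40.5 (computed as (110 - 101)(9) - (1/2)(1)(9)^2), a change of -136.22.

-136.22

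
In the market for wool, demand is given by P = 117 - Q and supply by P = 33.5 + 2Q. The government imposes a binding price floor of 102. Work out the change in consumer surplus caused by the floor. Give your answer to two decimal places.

-274.85

Without the control, 117 - Q = 33.5 + 2Q so Q* = 27.8333 and P* = 89.1667.
At P = 102, buyers demand (117 - 102)/1 = 15 while sellers would supply more, so the quantity traded is 15 at price 102.
CS goes from (1/2)(27.8333)(27.8333) = 387.3472 to 112.5 (computed as (117 - 102)(15) - (1/2)(1)(15)^2), a change of -274.8472.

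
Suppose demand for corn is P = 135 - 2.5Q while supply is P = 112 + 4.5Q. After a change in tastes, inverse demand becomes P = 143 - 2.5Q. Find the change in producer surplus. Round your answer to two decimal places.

19.84

Initial equilibrium: Q_0 = 3.2857, P_0 = 126.7857; CS_0 = (1/2)(3.2857)(8.2143) = 13.4949, PS_0 = (1/2)(3.2857)(14.7857) = 24.2908.
New equilibrium: 143 - 2.5Q = 112 + 4.5Q gives Q_1 = 4.4286, P_1 = 131.9286; CS_1 = 24.5153, PS_1 = 44.1276.
Change in producer surplus = 44.1276 - 24.2908 = 19.8367.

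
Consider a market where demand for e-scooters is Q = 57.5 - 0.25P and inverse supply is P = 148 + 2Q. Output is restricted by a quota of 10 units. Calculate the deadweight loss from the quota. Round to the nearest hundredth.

Rewriting demand in inverse form: P = 230 - 4Q.
Without the quota, 230 - 4Q = 148 + 2Q gives Q* = 13.6667.
At Q = 10 the demand price is 230 - 4(10) = 190 and the supply price is 148 + 2(10) = 168.
DWL = (1/2)(gap between curves at 10) x (Q* - 10) = (1/2)(22)(3.6667) = 40.3333.

40.33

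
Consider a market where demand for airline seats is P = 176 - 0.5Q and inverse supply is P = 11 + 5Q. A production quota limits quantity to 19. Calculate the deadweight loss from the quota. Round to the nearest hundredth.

Without the quota, 176 - 0.5Q = 11 + 5Q gives Q* = 30.
At Q = 19 the demand price is 176 - 0.5(19) = 166.5 and the supply price is 11 + 5(19) = 106.
Deadweight loss is the triangle between the curves from 19 to 30: (1/2)(166.5 - 106)(30 - 19) = 332.75.

332.75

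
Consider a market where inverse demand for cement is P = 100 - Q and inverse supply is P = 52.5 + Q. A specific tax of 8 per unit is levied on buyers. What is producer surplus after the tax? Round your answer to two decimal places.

Pre-tax equilibrium: 100 - Q = 52.5 + Q gives Q* = 23.75, P* = 76.25.
A tax on buyers shifts demand down by 8: (100 - 8) - Q = 52.5 + Q, so Q_t = 19.75. Buyers pay P_b = 80.25; sellers receive P_s = P_b - 8 = 72.25.
Producer surplus is the triangle above supply below P_s: (1/2)(19.75)(72.25 - 52.5) = 195.0312.

195.03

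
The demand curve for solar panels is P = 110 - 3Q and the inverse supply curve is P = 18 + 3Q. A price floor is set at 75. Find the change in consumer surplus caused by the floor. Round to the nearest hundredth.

-148.50

Free-market equilibrium: 110 - 3Q = 18 + 3Q gives Q* = 15.3333, P* = 64.
At P = 75, buyers demand (110 - 75)/3 = 11.6667 while sellers would supply more, so the quantity traded is 11.6667 at price 75.
CS goes from (1/2)(15.3333)(46) = 352.6667 to 204.1667 (computed as (110 - 75)(11.6667) - (1/2)(3)(11.6667)^2), a change of -148.5.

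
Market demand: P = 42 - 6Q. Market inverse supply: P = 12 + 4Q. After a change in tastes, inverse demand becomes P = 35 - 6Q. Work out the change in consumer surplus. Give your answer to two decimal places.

Initial equilibrium: Q_0 = 3, P_0 = 24; CS_0 = (1/2)(3)(18) = 27, PS_0 = (1/2)(3)(12) = 18.
New equilibrium: 35 - 6Q = 12 + 4Q gives Q_1 = 2.3, P_1 = 21.2; CS_1 = 15.87, PS_1 = 10.58.
Change in consumer surplus = 15.87 - 27 = -11.13.

-11.13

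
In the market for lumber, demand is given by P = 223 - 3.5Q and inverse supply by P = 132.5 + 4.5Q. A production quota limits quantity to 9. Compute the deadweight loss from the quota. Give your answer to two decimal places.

Unrestricted equilibrium: Q* = (223 - 132.5)/(3.5 + 4.5) = 11.3125.
At Q = 9 the demand price is 223 - 3.5(9) = 191.5 and the supply price is 132.5 + 4.5(9) = 173.
DWL = (1/2)(gap between curves at 9) x (Q* - 9) = (1/2)(18.5)(2.3125) = 21.3906.

21.39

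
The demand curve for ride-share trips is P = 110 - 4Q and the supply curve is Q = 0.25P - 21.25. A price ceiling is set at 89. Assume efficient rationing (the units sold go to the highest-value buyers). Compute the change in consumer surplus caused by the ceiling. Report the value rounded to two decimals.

-0.53

Rewriting supply in inverse form: P = 85 + 4Q.
Without the control, 110 - 4Q = 85 + 4Q so Q* = 3.125 and P* = 97.5.
At P = 89, sellers supply (89 - 85)/4 = 1 while buyers want more, so the quantity traded is 1 at price 89.
CS goes from (1/2)(3.125)(12.5) = 19.5312 to 19 (computed as (110 - 89)(1) - (1/2)(4)(1)^2), a change of -0.5312.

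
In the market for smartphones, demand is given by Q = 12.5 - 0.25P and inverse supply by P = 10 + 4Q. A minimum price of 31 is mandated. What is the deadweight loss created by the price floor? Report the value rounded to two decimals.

Rewriting demand in inverse form: P = 50 - 4Q.
Free-market equilibrium: 50 - 4Q = 10 + 4Q gives Q* = 5, P* = 30.
At the floor price 31, quantity demanded is (50 - 31)/4 = 4.75; demand is the short side, so Q = 4.75 trades at P = 31.
At Q = 4.75 the demand price is 31 and the supply price is 29. Deadweight loss is the triangle between the curves from 4.75 to 5: (1/2)(31 - 29)(5 - 4.75) = 0.25.

0.25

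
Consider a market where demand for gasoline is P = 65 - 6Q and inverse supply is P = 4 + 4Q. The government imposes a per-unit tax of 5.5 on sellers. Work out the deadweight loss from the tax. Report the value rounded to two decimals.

1.51

Without the tax, 65 - 6Q = 4 + 4Q so Q* = 6.1 and P* = 28.4.
With the tax, sellers need 5.5 more per unit: 65 - 6Q = 4 + 4Q + 5.5, so Q_t = 5.55. Buyers pay P_b = 31.7; sellers receive P_s = P_b - 5.5 = 26.2.
The welfare triangle lost has base Q* - Q_t = 0.55 and height t = 5.5, so DWL = (1/2)(0.55)(5.5) = 1.5125.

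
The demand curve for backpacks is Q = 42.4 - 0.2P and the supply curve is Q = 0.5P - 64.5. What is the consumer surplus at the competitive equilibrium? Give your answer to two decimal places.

351.48

Rewriting demand in inverse form: P = 212 - 5Q.
Rewriting supply in inverse form: P = 129 + 2Q.
Equilibrium: 212 - 5Q = 129 + 2Q, so Q* = 11.8571 and P* = 152.7143.
Consumer surplus is the triangle under demand above P*: (1/2)(11.8571)(212 - 152.7143) = (1/2)(11.8571)(59.2857) = 351.4796.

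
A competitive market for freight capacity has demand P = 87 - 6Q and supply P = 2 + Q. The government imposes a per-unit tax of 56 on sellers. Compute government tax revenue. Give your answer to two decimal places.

Pre-tax equilibrium: 87 - 6Q = 2 + Q gives Q* = 12.1429, P* = 14.1429.
With the tax, sellers need 56 more per unit: 87 - 6Q = 2 + Q + 56, so Q_t = 4.1429. Buyers pay P_b = 62.1429; sellers receive P_s = P_b - 56 = 6.1429.
Tax revenue = t x Q_t = 56 x 4.1429 = 232.

232.00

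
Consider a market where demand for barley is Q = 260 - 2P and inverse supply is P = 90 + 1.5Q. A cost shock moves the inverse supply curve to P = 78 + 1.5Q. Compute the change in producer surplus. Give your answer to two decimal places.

207.00

Rewriting demand in inverse form: P = 130 - 0.5Q.
Initial equilibrium: Q_0 = 20, P_0 = 120; CS_0 = (1/2)(20)(10) = 100, PS_0 = (1/2)(20)(30) = 300.
New equilibrium: 130 - 0.5Q = 78 + 1.5Q gives Q_1 = 26, P_1 = 117; CS_1 = 169, PS_1 = 507.
Change in producer surplus = 507 - 300 = 207.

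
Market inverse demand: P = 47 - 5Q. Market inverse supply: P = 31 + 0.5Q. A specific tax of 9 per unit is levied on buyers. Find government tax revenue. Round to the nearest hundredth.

11.45

Pre-tax equilibrium: 47 - 5Q = 31 + 0.5Q gives Q* = 2.9091, P* = 32.4545.
A tax on buyers shifts demand down by 9: (47 - 9) - 5Q = 31 + 0.5Q, so Q_t = 1.2727. Buyers pay P_b = 40.6364; sellers receive P_s = P_b - 9 = 31.6364.
Tax revenue = t x Q_t = 9 x 1.2727 = 11.4545.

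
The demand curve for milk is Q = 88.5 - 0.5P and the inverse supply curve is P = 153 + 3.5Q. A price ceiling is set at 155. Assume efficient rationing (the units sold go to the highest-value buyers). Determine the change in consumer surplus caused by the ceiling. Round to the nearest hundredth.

Rewriting demand in inverse form: P = 177 - 2Q.
Without the control, 177 - 2Q = 153 + 3.5Q so Q* = 4.3636 and P* = 168.2727.
At P = 155, sellers supply (155 - 153)/3.5 = 0.5714 while buyers want more, so the quantity traded is 0.5714 at price 155.
CS goes from (1/2)(4.3636)(8.7273) = 19.0413 to 12.2449 (computed as (177 - 155)(0.5714) - (1/2)(2)(0.5714)^2), a change of -6.7964.

-6.80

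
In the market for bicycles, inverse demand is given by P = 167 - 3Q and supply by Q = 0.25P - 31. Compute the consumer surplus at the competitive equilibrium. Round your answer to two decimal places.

Rewriting supply in inverse form: P = 124 + 4Q.
Set 167 - 3Q = 124 + 4Q, which gives 43 = 7Q, so Q* = 6.1429 and P* = 167 - 3(6.1429) = 148.5714.
The demand choke price is 167, so CS = (1/2)(Q*)(167 - P*) = (1/2)(6.1429)(18.4286) = 56.602.

56.60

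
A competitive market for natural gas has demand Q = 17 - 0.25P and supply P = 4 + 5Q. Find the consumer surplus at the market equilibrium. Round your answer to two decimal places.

101.14

Rewriting demand in inverse form: P = 68 - 4Q.
Setting demand equal to supply, 64 = 9Q, so Q* = 7.1111 and P* = 39.5556.
Consumer surplus is the triangle under demand above P*: (1/2)(7.1111)(68 - 39.5556) = (1/2)(7.1111)(28.4444) = 101.1358.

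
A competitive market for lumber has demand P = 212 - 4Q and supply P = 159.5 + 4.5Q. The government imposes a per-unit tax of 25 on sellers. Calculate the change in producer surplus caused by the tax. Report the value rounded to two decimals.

-62.28

Without the tax, 212 - 4Q = 159.5 + 4.5Q so Q* = 6.1765 and P* = 187.2941.
With the tax, sellers need 25 more per unit: 212 - 4Q = 159.5 + 4.5Q + 25, so Q_t = 3.2353. Buyers pay P_b = 199.0588; sellers receive P_s = P_b - 25 = 174.0588.
Producers lose the trapezoid between P_s and P* out to Q_t plus the triangle from Q_t to Q*: change in PS = 23.551 - 85.8348 = -62.2837.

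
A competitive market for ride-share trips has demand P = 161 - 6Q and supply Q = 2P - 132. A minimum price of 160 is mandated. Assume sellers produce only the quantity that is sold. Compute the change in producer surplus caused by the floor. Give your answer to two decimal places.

-37.74

Rewriting supply in inverse form: P = 66 + 0.5Q.
Without the control, 161 - 6Q = 66 + 0.5Q so Q* = 14.6154 and P* = 73.3077.
At the floor price 160, quantity demanded is (161 - 160)/6 = 0.1667; demand is the short side, so Q = 0.1667 trades at P = 160.
PS goes from (1/2)(14.6154)(7.3077) = 53.4024 to 15.6597 (computed as (160 - 66)(0.1667) - (1/2)(0.5)(0.1667)^2), a change of -37.7426.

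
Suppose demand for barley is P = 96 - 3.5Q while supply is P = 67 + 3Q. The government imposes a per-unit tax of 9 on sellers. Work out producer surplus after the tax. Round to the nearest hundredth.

Without the tax, 96 - 3.5Q = 67 + 3Q so Q* = 4.4615 and P* = 80.3846.
With the tax, sellers need 9 more per unit: 96 - 3.5Q = 67 + 3Q + 9, so Q_t = 3.0769. Buyers pay P_b = 85.2308; sellers receive P_s = P_b - 9 = 76.2308.
Producer surplus is the triangle above supply below P_s: (1/2)(3.0769)(76.2308 - 67) = 14.2012.

14.20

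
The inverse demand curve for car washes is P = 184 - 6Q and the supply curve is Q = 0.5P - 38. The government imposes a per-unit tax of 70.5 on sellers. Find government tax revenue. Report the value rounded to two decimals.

Rewriting supply in inverse form: P = 76 + 2Q.
Without the tax, 184 - 6Q = 76 + 2Q so Q* = 13.5 and P* = 103.
With the tax, sellers need 70.5 more per unit: 184 - 6Q = 76 + 2Q + 70.5, so Q_t = 4.6875. Buyers pay P_b = 155.875; sellers receive P_s = P_b - 70.5 = 85.375.
Revenue is the tax times quantity traded: 70.5 x 4.6875 = 330.4688.

330.47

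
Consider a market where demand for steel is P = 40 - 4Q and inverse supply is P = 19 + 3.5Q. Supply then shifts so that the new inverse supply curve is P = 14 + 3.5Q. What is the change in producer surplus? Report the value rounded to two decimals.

7.31

Initial equilibrium: Q_0 = 2.8, P_0 = 28.8; CS_0 = (1/2)(2.8)(11.2) = 15.68, PS_0 = (1/2)(2.8)(9.8) = 13.72.
New equilibrium: 40 - 4Q = 14 + 3.5Q gives Q_1 = 3.4667, P_1 = 26.1333; CS_1 = 24.0356, PS_1 = 21.0311.
Change in producer surplus = 21.0311 - 13.72 = 7.3111.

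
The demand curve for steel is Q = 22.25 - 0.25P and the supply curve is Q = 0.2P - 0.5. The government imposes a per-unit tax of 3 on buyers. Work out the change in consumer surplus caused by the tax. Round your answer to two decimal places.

Rewriting demand in inverse form: P = 89 - 4Q.
Rewriting supply in inverse form: P = 2.5 + 5Q.
Without the tax, 89 - 4Q = 2.5 + 5Q so Q* = 9.6111 and P* = 50.5556.
A tax on buyers shifts demand down by 3: (89 - 3) - 4Q = 2.5 + 5Q, so Q_t = 9.2778. Buyers pay P_b = 51.8889; sellers receive P_s = P_b - 3 = 48.8889.
CS falls from (1/2)(9.6111)(38.4444) = 184.7469 to (1/2)(9.2778)(37.1111) = 172.1543, a change of -12.5926.

-12.59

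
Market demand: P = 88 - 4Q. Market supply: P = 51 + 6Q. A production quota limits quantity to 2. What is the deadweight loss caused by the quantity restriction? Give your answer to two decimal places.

Unrestricted equilibrium: Q* = (88 - 51)/(4 + 6) = 3.7.
At Q = 2 the demand price is 88 - 4(2) = 80 and the supply price is 51 + 6(2) = 63.
DWL = (1/2)(gap between curves at 2) x (Q* - 2) = (1/2)(17)(1.7) = 14.45.

14.45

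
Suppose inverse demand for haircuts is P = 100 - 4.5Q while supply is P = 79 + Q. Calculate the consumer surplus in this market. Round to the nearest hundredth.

32.80

Set 100 - 4.5Q = 79 + Q, which gives 21 = 5.5Q, so Q* = 3.8182 and P* = 100 - 4.5(3.8182) = 82.8182.
Consumer surplus is the triangle under demand above P*: (1/2)(3.8182)(100 - 82.8182) = (1/2)(3.8182)(17.1818) = 32.8017.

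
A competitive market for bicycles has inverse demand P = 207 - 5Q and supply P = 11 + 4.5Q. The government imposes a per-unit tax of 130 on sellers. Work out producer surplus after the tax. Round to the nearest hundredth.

Pre-tax equilibrium: 207 - 5Q = 11 + 4.5Q gives Q* = 20.6316, P* = 103.8421.
A tax on sellers shifts supply up by 130: 207 - 5Q = 11 + 4.5Q + 130, so Q_t = 6.9474. Buyers pay P_b = 172.2632; sellers receive P_s = P_b - 130 = 42.2632.
Producer surplus is the triangle above supply below P_s: (1/2)(6.9474)(42.2632 - 11) = 108.5983.

108.60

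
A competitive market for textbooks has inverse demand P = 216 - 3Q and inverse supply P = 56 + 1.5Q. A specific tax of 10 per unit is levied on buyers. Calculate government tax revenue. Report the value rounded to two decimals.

333.33

Without the tax, 216 - 3Q = 56 + 1.5Q so Q* = 35.5556 and P* = 109.3333.
With the tax, buyers' net willingness to pay falls by 10: (216 - 10) - 3Q = 56 + 1.5Q, so Q_t = 33.3333. Buyers pay P_b = 116; sellers receive P_s = P_b - 10 = 106.
Tax revenue = t x Q_t = 10 x 33.3333 = 333.3333.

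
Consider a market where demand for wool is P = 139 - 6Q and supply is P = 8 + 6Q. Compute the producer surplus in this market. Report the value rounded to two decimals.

Setting demand equal to supply, 131 = 12Q, so Q* = 10.9167 and P* = 73.5.
PS is the area between P* and the supply curve from 0 to Q*: (1/2)(10.9167)(65.5) = 357.5208.

357.52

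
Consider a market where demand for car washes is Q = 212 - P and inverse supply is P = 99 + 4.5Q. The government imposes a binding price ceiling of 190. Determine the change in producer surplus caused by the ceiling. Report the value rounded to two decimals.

-29.65

Rewriting demand in inverse form: P = 212 - Q.
Without the control, 212 - Q = 99 + 4.5Q so Q* = 20.5455 and P* = 191.4545.
At the ceiling price 190, quantity supplied is (190 - 99)/4.5 = 20.2222; supply is the short side, so Q = 20.2222 trades at P = 190.
PS goes from (1/2)(20.5455)(92.4545) = 949.7603 to 920.1111 (computed as (190 - 99)(20.2222) - (1/2)(4.5)(20.2222)^2), a change of -29.6492.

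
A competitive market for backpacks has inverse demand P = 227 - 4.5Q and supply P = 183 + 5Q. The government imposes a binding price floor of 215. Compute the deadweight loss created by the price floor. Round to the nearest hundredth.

Free-market equilibrium: 227 - 4.5Q = 183 + 5Q gives Q* = 4.6316, P* = 206.1579.
At the floor price 215, quantity demanded is (227 - 215)/4.5 = 2.6667; demand is the short side, so Q = 2.6667 trades at P = 215.
The lost-trades triangle has base Q* - 2.6667 = 1.9649 and height equal to the gap between the curves at Q = 2.6667, which is 215 - 196.3333 = 18.6667. DWL = (1/2)(1.9649)(18.6667) = 18.3392.

18.34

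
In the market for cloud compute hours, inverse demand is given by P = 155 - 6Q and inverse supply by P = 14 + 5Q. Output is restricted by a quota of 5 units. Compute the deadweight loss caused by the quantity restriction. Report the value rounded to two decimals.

Unrestricted equilibrium: Q* = (155 - 14)/(6 + 5) = 12.8182.
At Q = 5 the demand price is 155 - 6(5) = 125 and the supply price is 14 + 5(5) = 39.
Deadweight loss is the triangle between the curves from 5 to 12.8182: (1/2)(125 - 39)(12.8182 - 5) = 336.1818.

336.18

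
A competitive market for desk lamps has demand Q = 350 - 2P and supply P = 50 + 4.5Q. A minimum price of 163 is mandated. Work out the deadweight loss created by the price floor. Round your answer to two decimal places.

2.50

Rewriting demand in inverse form: P = 175 - 0.5Q.
Without the control, 175 - 0.5Q = 50 + 4.5Q so Q* = 25 and P* = 162.5.
At P = 163, buyers demand (175 - 163)/0.5 = 24 while sellers would supply more, so the quantity traded is 24 at price 163.
The lost-trades triangle has base Q* - 24 = 1 and height equal to the gap between the curves at Q = 24, which is 163 - 158 = 5. DWL = (1/2)(1)(5) = 2.5.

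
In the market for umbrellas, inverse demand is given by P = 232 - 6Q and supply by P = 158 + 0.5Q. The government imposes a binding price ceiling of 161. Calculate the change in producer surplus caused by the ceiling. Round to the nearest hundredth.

Free-market equilibrium: 232 - 6Q = 158 + 0.5Q gives Q* = 11.3846, P* = 163.6923.
At the ceiling price 161, quantity supplied is (161 - 158)/0.5 = 6; supply is the short side, so Q = 6 trades at P = 161.
PS goes from (1/2)(11.3846)(5.6923) = 32.4024 to 9 (computed as (161 - 158)(6) - (1/2)(0.5)(6)^2), a change of -23.4024.

-23.40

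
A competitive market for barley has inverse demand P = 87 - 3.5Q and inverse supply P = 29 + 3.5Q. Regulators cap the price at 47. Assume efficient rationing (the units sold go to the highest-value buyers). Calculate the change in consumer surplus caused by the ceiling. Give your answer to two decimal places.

Free-market equilibrium: 87 - 3.5Q = 29 + 3.5Q gives Q* = 8.2857, P* = 58.
At the ceiling price 47, quantity supplied is (47 - 29)/3.5 = 5.1429; supply is the short side, so Q = 5.1429 trades at P = 47.
CS goes from (1/2)(8.2857)(29) = 120.1429 to 159.4286 (computed as (87 - 47)(5.1429) - (1/2)(3.5)(5.1429)^2), a change of 39.2857.

39.29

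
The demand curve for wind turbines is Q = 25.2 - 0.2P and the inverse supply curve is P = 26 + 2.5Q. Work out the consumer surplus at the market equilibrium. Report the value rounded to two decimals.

444.44

Rewriting demand in inverse form: P = 126 - 5Q.
Equilibrium: 126 - 5Q = 26 + 2.5Q, so Q* = 13.3333 and P* = 59.3333.
The demand choke price is 126, so CS = (1/2)(Q*)(126 - P*) = (1/2)(13.3333)(66.6667) = 444.4444.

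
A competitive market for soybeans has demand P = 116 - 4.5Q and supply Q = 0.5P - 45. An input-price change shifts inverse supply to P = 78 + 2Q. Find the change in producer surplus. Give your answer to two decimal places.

18.18

Rewriting supply in inverse form: P = 90 + 2Q.
Initial equilibrium: Q_0 = 4, P_0 = 98; CS_0 = (1/2)(4)(18) = 36, PS_0 = (1/2)(4)(8) = 16.
New equilibrium: 116 - 4.5Q = 78 + 2Q gives Q_1 = 5.8462, P_1 = 89.6923; CS_1 = 76.8994, PS_1 = 34.1775.
Change in producer surplus = 34.1775 - 16 = 18.1775.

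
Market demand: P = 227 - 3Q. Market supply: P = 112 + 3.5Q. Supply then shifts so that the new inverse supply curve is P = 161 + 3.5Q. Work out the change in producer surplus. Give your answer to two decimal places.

Initial equilibrium: Q_0 = 17.6923, P_0 = 173.9231; CS_0 = (1/2)(17.6923)(53.0769) = 469.5266, PS_0 = (1/2)(17.6923)(61.9231) = 547.7811.
New equilibrium: 227 - 3Q = 161 + 3.5Q gives Q_1 = 10.1538, P_1 = 196.5385; CS_1 = 154.6509, PS_1 = 180.426.
Change in producer surplus = 180.426 - 547.7811 = -367.355.

-367.36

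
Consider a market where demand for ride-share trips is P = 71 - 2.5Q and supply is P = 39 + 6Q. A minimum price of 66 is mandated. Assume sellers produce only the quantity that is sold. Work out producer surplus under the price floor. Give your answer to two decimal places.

42.00

Without the control, 71 - 2.5Q = 39 + 6Q so Q* = 3.7647 and P* = 61.5882.
At the floor price 66, quantity demanded is (71 - 66)/2.5 = 2; demand is the short side, so Q = 2 trades at P = 66.
The supply price at Q = 2 is 51. PS is the trapezoid between 66 and supply over [0, 2]: (1/2)[(66 - 39) + (66 - 51)](2) = 42.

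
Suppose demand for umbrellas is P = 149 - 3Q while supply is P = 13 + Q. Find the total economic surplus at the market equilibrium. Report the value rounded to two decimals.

2312.00

Setting demand equal to supply, 136 = 4Q, so Q* = 34 and P* = 47.
CS = (1/2)(34)(102) = 1734 and PS = (1/2)(34)(34) = 578, so total surplus = 2312.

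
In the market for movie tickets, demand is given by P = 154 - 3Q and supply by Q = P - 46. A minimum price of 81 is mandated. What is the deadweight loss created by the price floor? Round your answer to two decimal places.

14.22

Rewriting supply in inverse form: P = 46 + Q.
Free-market equilibrium: 154 - 3Q = 46 + Q gives Q* = 27, P* = 73.
At P = 81, buyers demand (154 - 81)/3 = 24.3333 while sellers would supply more, so the quantity traded is 24.3333 at price 81.
The lost-trades triangle has base Q* - 24.3333 = 2.6667 and height equal to the gap between the curves at Q = 24.3333, which is 81 - 70.3333 = 10.6667. DWL = (1/2)(2.6667)(10.6667) = 14.2222.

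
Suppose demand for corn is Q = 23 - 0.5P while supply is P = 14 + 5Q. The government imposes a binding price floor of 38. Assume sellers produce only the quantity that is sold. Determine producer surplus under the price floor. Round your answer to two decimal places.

56.00

Rewriting demand in inverse form: P = 46 - 2Q.
Without the control, 46 - 2Q = 14 + 5Q so Q* = 4.5714 and P* = 36.8571.
At P = 38, buyers demand (46 - 38)/2 = 4 while sellers would supply more, so the quantity traded is 4 at price 38.
The supply price at Q = 4 is 34. PS is the trapezoid between 38 and supply over [0, 4]: (1/2)[(38 - 14) + (38 - 34)](4) = 56.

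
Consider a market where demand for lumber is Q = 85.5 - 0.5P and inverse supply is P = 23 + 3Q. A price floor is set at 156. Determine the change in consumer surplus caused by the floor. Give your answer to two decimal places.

-819.91

Rewriting demand in inverse form: P = 171 - 2Q.
Without the control, 171 - 2Q = 23 + 3Q so Q* = 29.6 and P* = 111.8.
At the floor price 156, quantity demanded is (171 - 156)/2 = 7.5; demand is the short side, so Q = 7.5 trades at P = 156.
CS goes from (1/2)(29.6)(59.2) = 876.16 to 56.25 (computed as (171 - 156)(7.5) - (1/2)(2)(7.5)^2), a change of -819.91.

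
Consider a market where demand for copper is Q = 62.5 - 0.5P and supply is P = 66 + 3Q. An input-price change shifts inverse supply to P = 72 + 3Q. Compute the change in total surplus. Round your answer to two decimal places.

Rewriting demand in inverse form: P = 125 - 2Q.
Initial equilibrium: Q_0 = 11.8, P_0 = 101.4; CS_0 = (1/2)(11.8)(23.6) = 139.24, PS_0 = (1/2)(11.8)(35.4) = 208.86.
New equilibrium: 125 - 2Q = 72 + 3Q gives Q_1 = 10.6, P_1 = 103.8; CS_1 = 112.36, PS_1 = 168.54.
Change in total surplus = (112.36 + 168.54) - (139.24 + 208.86) = -67.2.

-67.20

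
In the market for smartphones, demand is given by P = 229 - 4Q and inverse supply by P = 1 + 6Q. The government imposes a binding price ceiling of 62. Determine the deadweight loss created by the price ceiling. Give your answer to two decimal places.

798.01

Free-market equilibrium: 229 - 4Q = 1 + 6Q gives Q* = 22.8, P* = 137.8.
At the ceiling price 62, quantity supplied is (62 - 1)/6 = 10.1667; supply is the short side, so Q = 10.1667 trades at P = 62.
At Q = 10.1667 the demand price is 188.3333 and the supply price is 62. Deadweight loss is the triangle between the curves from 10.1667 to 22.8: (1/2)(188.3333 - 62)(22.8 - 10.1667) = 798.0056.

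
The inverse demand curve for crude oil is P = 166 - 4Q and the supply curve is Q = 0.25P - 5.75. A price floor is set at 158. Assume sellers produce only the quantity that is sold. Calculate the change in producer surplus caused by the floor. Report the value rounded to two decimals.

Rewriting supply in inverse form: P = 23 + 4Q.
Without the control, 166 - 4Q = 23 + 4Q so Q* = 17.875 and P* = 94.5.
At the floor price 158, quantity demanded is (166 - 158)/4 = 2; demand is the short side, so Q = 2 trades at P = 158.
PS goes from (1/2)(17.875)(71.5) = 639.0312 to 262 (computed as (158 - 23)(2) - (1/2)(4)(2)^2), a change of -377.0312.

-377.03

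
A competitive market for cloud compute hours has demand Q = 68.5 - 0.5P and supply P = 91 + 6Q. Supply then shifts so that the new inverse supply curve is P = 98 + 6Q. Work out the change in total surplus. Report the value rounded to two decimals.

Rewriting demand in inverse form: P = 137 - 2Q.
Initial equilibrium: Q_0 = 5.75, P_0 = 125.5; CS_0 = (1/2)(5.75)(11.5) = 33.0625, PS_0 = (1/2)(5.75)(34.5) = 99.1875.
New equilibrium: 137 - 2Q = 98 + 6Q gives Q_1 = 4.875, P_1 = 127.25; CS_1 = 23.7656, PS_1 = 71.2969.
Change in total surplus = (23.7656 + 71.2969) - (33.0625 + 99.1875) = -37.1875.

-37.19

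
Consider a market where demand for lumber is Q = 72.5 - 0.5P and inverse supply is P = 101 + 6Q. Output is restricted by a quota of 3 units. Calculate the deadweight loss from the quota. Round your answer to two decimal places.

Rewriting demand in inverse form: P = 145 - 2Q.
Unrestricted equilibrium: Q* = (145 - 101)/(2 + 6) = 5.5.
At Q = 3 the demand price is 145 - 2(3) = 139 and the supply price is 101 + 6(3) = 119.
DWL = (1/2)(gap between curves at 3) x (Q* - 3) = (1/2)(20)(2.5) = 25.

25.00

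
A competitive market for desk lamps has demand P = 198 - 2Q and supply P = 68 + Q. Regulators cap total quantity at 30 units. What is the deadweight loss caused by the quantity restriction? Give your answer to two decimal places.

266.67

Without the quota, 198 - 2Q = 68 + Q gives Q* = 43.3333.
At Q = 30 the demand price is 198 - 2(30) = 138 and the supply price is 68 + (30) = 98.
DWL = (1/2)(gap between curves at 30) x (Q* - 30) = (1/2)(40)(13.3333) = 266.6667.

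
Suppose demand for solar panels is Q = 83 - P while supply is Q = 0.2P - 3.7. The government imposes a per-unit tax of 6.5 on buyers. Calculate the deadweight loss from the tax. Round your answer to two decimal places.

3.52

Rewriting demand in inverse form: P = 83 - Q.
Rewriting supply in inverse form: P = 18.5 + 5Q.
Without the tax, 83 - Q = 18.5 + 5Q so Q* = 10.75 and P* = 72.25.
With the tax, buyers' net willingness to pay falls by 6.5: (83 - 6.5) - Q = 18.5 + 5Q, so Q_t = 9.6667. Buyers pay P_b = 73.3333; sellers receive P_s = P_b - 6.5 = 66.8333.
The welfare triangle lost has base Q* - Q_t = 1.0833 and height t = 6.5, so DWL = (1/2)(1.0833)(6.5) = 3.5208.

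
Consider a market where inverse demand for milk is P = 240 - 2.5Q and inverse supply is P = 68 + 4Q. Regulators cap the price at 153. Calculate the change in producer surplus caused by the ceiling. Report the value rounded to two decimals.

Without the control, 240 - 2.5Q = 68 + 4Q so Q* = 26.4615 and P* = 173.8462.
At P = 153, sellers supply (153 - 68)/4 = 21.25 while buyers want more, so the quantity traded is 21.25 at price 153.
PS goes from (1/2)(26.4615)(105.8462) = 1400.426 to 903.125 (computed as (153 - 68)(21.25) - (1/2)(4)(21.25)^2), a change of -497.301.

-497.30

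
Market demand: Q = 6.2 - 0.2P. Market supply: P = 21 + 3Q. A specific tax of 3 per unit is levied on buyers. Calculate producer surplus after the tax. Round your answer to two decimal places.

Rewriting demand in inverse form: P = 31 - 5Q.
Pre-tax equilibrium: 31 - 5Q = 21 + 3Q gives Q* = 1.25, P* = 24.75.
A tax on buyers shifts demand down by 3: (31 - 3) - 5Q = 21 + 3Q, so Q_t = 0.875. Buyers pay P_b = 26.625; sellers receive P_s = P_b - 3 = 23.625.
PS = (1/2)(Q_t)(P_s - 21) = (1/2)(0.875)(2.625) = 1.1484.

1.15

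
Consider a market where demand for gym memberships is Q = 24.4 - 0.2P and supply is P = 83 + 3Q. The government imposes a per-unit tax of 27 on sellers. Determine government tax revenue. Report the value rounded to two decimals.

40.50

Rewriting demand in inverse form: P = 122 - 5Q.
Pre-tax equilibrium: 122 - 5Q = 83 + 3Q gives Q* = 4.875, P* = 97.625.
A tax on sellers shifts supply up by 27: 122 - 5Q = 83 + 3Q + 27, so Q_t = 1.5. Buyers pay P_b = 114.5; sellers receive P_s = P_b - 27 = 87.5.
Revenue is the tax times quantity traded: 27 x 1.5 = 40.5.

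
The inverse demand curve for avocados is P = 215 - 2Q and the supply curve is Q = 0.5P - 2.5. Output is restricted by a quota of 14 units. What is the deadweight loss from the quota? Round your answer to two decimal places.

Rewriting supply in inverse form: P = 5 + 2Q.
Without the quota, 215 - 2Q = 5 + 2Q gives Q* = 52.5.
At Q = 14 the demand price is 215 - 2(14) = 187 and the supply price is 5 + 2(14) = 33.
DWL = (1/2)(gap between curves at 14) x (Q* - 14) = (1/2)(154)(38.5) = 2964.5.

2964.50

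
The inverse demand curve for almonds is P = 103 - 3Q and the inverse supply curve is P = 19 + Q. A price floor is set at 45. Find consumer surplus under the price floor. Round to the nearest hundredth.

560.67

Without the control, 103 - 3Q = 19 + Q so Q* = 21 and P* = 40.
At P = 45, buyers demand (103 - 45)/3 = 19.3333 while sellers would supply more, so the quantity traded is 19.3333 at price 45.
CS is the triangle under demand above 45: (1/2)(19.3333)(103 - 45) = 560.6667.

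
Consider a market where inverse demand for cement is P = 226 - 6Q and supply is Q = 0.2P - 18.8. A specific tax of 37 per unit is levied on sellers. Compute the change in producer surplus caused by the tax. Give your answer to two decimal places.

-173.53

Rewriting supply in inverse form: P = 94 + 5Q.
Without the tax, 226 - 6Q = 94 + 5Q so Q* = 12 and P* = 154.
A tax on sellers shifts supply up by 37: 226 - 6Q = 94 + 5Q + 37, so Q_t = 8.6364. Buyers pay P_b = 174.1818; sellers receive P_s = P_b - 37 = 137.1818.
Producers lose the trapezoid between P_s and P* out to Q_t plus the triangle from Q_t to Q*: change in PS = 186.4669 - 360 = -173.5331.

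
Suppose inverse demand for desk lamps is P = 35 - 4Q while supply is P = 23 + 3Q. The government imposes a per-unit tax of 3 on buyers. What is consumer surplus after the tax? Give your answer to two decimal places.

Pre-tax equilibrium: 35 - 4Q = 23 + 3Q gives Q* = 1.7143, P* = 28.1429.
A tax on buyers shifts demand down by 3: (35 - 3) - 4Q = 23 + 3Q, so Q_t = 1.2857. Buyers pay P_b = 29.8571; sellers receive P_s = P_b - 3 = 26.8571.
CS = (1/2)(Q_t)(35 - P_b) = (1/2)(1.2857)(5.1429) = 3.3061.

3.31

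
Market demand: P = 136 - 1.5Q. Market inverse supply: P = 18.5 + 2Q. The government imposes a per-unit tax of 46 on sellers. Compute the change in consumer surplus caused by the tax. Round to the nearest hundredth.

-532.29

Without the tax, 136 - 1.5Q = 18.5 + 2Q so Q* = 33.5714 and P* = 85.6429.
A tax on sellers shifts supply up by 46: 136 - 1.5Q = 18.5 + 2Q + 46, so Q_t = 20.4286. Buyers pay P_b = 105.3571; sellers receive P_s = P_b - 46 = 59.3571.
Consumers lose the trapezoid between P* and P_b out to Q_t plus the triangle from Q_t to Q*: change in CS = 312.9949 - 845.2806 = -532.2857.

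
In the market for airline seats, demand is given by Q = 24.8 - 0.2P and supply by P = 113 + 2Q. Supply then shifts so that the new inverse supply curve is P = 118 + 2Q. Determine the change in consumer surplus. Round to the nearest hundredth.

-4.34

Rewriting demand in inverse form: P = 124 - 5Q.
Initial equilibrium: Q_0 = 1.5714, P_0 = 116.1429; CS_0 = (1/2)(1.5714)(7.8571) = 6.1735, PS_0 = (1/2)(1.5714)(3.1429) = 2.4694.
New equilibrium: 124 - 5Q = 118 + 2Q gives Q_1 = 0.8571, P_1 = 119.7143; CS_1 = 1.8367, PS_1 = 0.7347.
Change in consumer surplus = 1.8367 - 6.1735 = -4.3367.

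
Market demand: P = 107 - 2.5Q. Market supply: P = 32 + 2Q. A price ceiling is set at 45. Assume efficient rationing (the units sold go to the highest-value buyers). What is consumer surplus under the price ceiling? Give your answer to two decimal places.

350.19

Without the control, 107 - 2.5Q = 32 + 2Q so Q* = 16.6667 and P* = 65.3333.
At the ceiling price 45, quantity supplied is (45 - 32)/2 = 6.5; supply is the short side, so Q = 6.5 trades at P = 45.
The demand price at Q = 6.5 is 90.75. CS is the trapezoid between demand and 45 over [0, 6.5]: (1/2)[(107 - 45) + (90.75 - 45)](6.5) = 350.1875.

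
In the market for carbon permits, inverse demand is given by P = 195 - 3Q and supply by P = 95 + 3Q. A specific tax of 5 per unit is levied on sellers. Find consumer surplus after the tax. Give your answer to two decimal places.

376.04

Pre-tax equilibrium: 195 - 3Q = 95 + 3Q gives Q* = 16.6667, P* = 145.
A tax on sellers shifts supply up by 5: 195 - 3Q = 95 + 3Q + 5, so Q_t = 15.8333. Buyers pay P_b = 147.5; sellers receive P_s = P_b - 5 = 142.5.
CS = (1/2)(Q_t)(195 - P_b) = (1/2)(15.8333)(47.5) = 376.0417.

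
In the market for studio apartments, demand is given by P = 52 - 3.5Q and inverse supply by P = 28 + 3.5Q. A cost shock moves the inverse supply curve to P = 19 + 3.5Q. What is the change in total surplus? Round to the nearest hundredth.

36.64

Initial equilibrium: Q_0 = 3.4286, P_0 = 40; CS_0 = (1/2)(3.4286)(12) = 20.5714, PS_0 = (1/2)(3.4286)(12) = 20.5714.
New equilibrium: 52 - 3.5Q = 19 + 3.5Q gives Q_1 = 4.7143, P_1 = 35.5; CS_1 = 38.8929, PS_1 = 38.8929.
Change in total surplus = (38.8929 + 38.8929) - (20.5714 + 20.5714) = 36.6429.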